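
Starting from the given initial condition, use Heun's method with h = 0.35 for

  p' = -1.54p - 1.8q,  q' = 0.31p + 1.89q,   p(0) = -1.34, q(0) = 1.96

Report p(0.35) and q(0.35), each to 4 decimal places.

-2.0770, 3.4641

Heun on (p,q): k1 = f(s_n, state_n); k2 = f(s_n + h, state_n + h·k1); state_{n+1} = state_n + (h/2)·(k1 + k2).
0.000000: (-1.340000, 1.960000)
  k1 = (-1.464400, 3.289000)
  predictor → (-1.852540, 3.111150)
  k2 = (-2.747158, 5.305786)
  → (-2.077023, 3.464088)
(p(0.35), q(0.35)) ≈ (-2.0770, 3.4641)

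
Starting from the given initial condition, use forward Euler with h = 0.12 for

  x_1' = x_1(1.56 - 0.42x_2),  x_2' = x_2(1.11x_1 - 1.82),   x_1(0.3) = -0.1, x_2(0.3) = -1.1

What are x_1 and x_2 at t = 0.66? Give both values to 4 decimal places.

-0.1864, -0.4922

Euler on (x_1,x_2): x_1_{n+1} = x_1_n + h·x_1', x_2_{n+1} = x_2_n + h·x_2'.
0.300000: (-0.100000, -1.100000); f=(-0.202200, 2.124100) → (-0.124264, -0.845108)
0.420000: (-0.124264, -0.845108); f=(-0.237959, 1.654665) → (-0.152819, -0.646548)
0.540000: (-0.152819, -0.646548); f=(-0.279896, 1.286391) → (-0.186407, -0.492181)
(x_1(0.66), x_2(0.66)) ≈ (-0.1864, -0.4922)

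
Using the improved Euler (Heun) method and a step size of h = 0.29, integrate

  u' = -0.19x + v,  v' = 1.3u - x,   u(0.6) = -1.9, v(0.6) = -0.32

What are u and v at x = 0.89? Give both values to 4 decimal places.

-2.1629, -1.2761

Heun on (u,v): k1 = f(x_n, state_n); k2 = f(x_n + h, state_n + h·k1); state_{n+1} = state_n + (h/2)·(k1 + k2).
0.600000: (-1.900000, -0.320000)
  k1 = (-0.434000, -3.070000)
  predictor → (-2.025860, -1.210300)
  k2 = (-1.379400, -3.523618)
  → (-2.162943, -1.276075)
(u(0.89), v(0.89)) ≈ (-2.1629, -1.2761)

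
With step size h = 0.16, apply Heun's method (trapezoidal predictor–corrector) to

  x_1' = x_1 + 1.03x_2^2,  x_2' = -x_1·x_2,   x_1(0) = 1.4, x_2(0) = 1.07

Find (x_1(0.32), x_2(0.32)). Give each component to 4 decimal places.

Heun on (x_1,x_2): k1 = f(t_n, state_n); k2 = f(t_n + h, state_n + h·k1); state_{n+1} = state_n + (h/2)·(k1 + k2).
0.000000: (1.400000, 1.070000)
  k1 = (2.579247, -1.498000)
  predictor → (1.812680, 0.830320)
  k2 = (2.522794, -1.505104)
  → (1.808163, 0.829752)
0.160000: (1.808163, 0.829752)
  k1 = (2.517306, -1.500326)
  predictor → (2.210932, 0.589699)
  k2 = (2.569110, -1.303785)
  → (2.215077, 0.605423)
(x_1(0.32), x_2(0.32)) ≈ (2.2151, 0.6054)

2.2151, 0.6054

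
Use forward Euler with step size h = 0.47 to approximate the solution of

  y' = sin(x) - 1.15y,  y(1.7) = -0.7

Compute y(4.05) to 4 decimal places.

-0.1009

Euler: y_{n+1} = y_n + h·f(x_n, y_n).
x=1.700000, y=-0.700000: f=1.796665 → y ← -0.700000 + 0.47·1.796665 = 0.144432
x=2.170000, y=0.144432: f=0.659688 → y ← 0.144432 + 0.47·0.659688 = 0.454486
x=2.640000, y=0.454486: f=-0.041836 → y ← 0.454486 + 0.47·(-0.041836) = 0.434823
x=3.110000, y=0.434823: f=-0.468459 → y ← 0.434823 + 0.47·(-0.468459) = 0.214647
x=3.580000, y=0.214647: f=-0.671342 → y ← 0.214647 + 0.47·(-0.671342) = -0.100884
y(4.05) ≈ -0.1009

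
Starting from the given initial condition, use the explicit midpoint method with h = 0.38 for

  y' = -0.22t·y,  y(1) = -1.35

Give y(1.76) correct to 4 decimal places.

-1.0703

Midpoint: k1 = f(t_n, y_n); k2 = f(t_n + h/2, y_n + (h/2)·k1); y_{n+1} = y_n + h·k2.
t=1.000000, y=-1.350000:
  k1 = f(1.000000, -1.350000) = 0.297000
  k2 = f(1.190000, -1.293570) = 0.338657
  y ← -1.350000 + 0.38·0.338657 = -1.221310
t=1.380000, y=-1.221310:
  k1 = f(1.380000, -1.221310) = 0.370790
  k2 = f(1.570000, -1.150860) = 0.397507
  y ← -1.221310 + 0.38·0.397507 = -1.070258
y(1.76) ≈ -1.0703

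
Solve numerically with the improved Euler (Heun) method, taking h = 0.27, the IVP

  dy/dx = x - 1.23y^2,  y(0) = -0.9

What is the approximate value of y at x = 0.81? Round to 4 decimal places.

-3.4551

Heun: k1 = f(x_n, y_n); k2 = f(x_n + h, y_n + h·k1); y_{n+1} = y_n + (h/2)·(k1 + k2).
x=0.000000, y=-0.900000:
  k1 = f(0.000000, -0.900000) = -0.996300
  k2 = f(0.270000, -1.169001) = -1.410873
  y ← -0.900000 + (0.27/2)·(-0.996300 + (-1.410873)) = -1.224968
x=0.270000, y=-1.224968:
  k1 = f(0.270000, -1.224968) = -1.575673
  k2 = f(0.540000, -1.650400) = -2.810299
  y ← -1.224968 + (0.27/2)·(-1.575673 + (-2.810299)) = -1.817075
x=0.540000, y=-1.817075:
  k1 = f(0.540000, -1.817075) = -3.521165
  k2 = f(0.810000, -2.767789) = -8.612609
  y ← -1.817075 + (0.27/2)·(-3.521165 + (-8.612609)) = -3.455134
y(0.81) ≈ -3.4551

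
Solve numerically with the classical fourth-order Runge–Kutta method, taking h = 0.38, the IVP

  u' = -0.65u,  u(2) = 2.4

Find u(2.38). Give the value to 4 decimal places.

1.8748

RK4: k1 = f(s_n, u_n); k2 = f(s_n + h/2, u_n + (h/2)·k1); k3 = f(s_n + h/2, u_n + (h/2)·k2); k4 = f(s_n + h, u_n + h·k3); u_{n+1} = u_n + (h/6)·(k1 + 2k2 + 2k3 + k4).
s=2.000000, u=2.400000:
  k1 = f(2.000000, 2.400000) = -1.560000
  k2 = f(2.190000, 2.103600) = -1.367340
  k3 = f(2.190000, 2.140205) = -1.391134
  k4 = f(2.380000, 1.871369) = -1.216390
  u ← 2.400000 + (0.38/6)·(k1 + 2k2 + 2k3 + k4) = 1.874755
u(2.38) ≈ 1.8748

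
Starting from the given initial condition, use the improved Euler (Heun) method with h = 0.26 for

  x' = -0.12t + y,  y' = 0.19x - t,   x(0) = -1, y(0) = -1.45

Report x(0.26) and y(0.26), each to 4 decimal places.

-1.3875, -1.5425

Heun on (x,y): k1 = f(t_n, state_n); k2 = f(t_n + h, state_n + h·k1); state_{n+1} = state_n + (h/2)·(k1 + k2).
0.000000: (-1.000000, -1.450000)
  k1 = (-1.450000, -0.190000)
  predictor → (-1.377000, -1.499400)
  k2 = (-1.530600, -0.521630)
  → (-1.387478, -1.542512)
(x(0.26), y(0.26)) ≈ (-1.3875, -1.5425)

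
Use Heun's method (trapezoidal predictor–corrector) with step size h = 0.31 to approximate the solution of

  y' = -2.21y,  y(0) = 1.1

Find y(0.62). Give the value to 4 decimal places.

Heun: k1 = f(s_n, y_n); k2 = f(s_n + h, y_n + h·k1); y_{n+1} = y_n + (h/2)·(k1 + k2).
s=0.000000, y=1.100000:
  k1 = f(0.000000, 1.100000) = -2.431000
  k2 = f(0.310000, 0.346390) = -0.765522
  y ← 1.100000 + (0.31/2)·(-2.431000 + (-0.765522)) = 0.604539
s=0.310000, y=0.604539:
  k1 = f(0.310000, 0.604539) = -1.336031
  k2 = f(0.620000, 0.190369) = -0.420716
  y ← 0.604539 + (0.31/2)·(-1.336031 + (-0.420716)) = 0.332243
y(0.62) ≈ 0.3322

0.3322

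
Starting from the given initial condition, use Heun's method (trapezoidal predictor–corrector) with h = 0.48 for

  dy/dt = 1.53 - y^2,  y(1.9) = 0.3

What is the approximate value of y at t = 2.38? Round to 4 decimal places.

Heun: k1 = f(t_n, y_n); k2 = f(t_n + h, y_n + h·k1); y_{n+1} = y_n + (h/2)·(k1 + k2).
t=1.900000, y=0.300000:
  k1 = f(1.900000, 0.300000) = 1.440000
  k2 = f(2.380000, 0.991200) = 0.547523
  y ← 0.300000 + (0.48/2)·(1.440000 + 0.547523) = 0.777005
y(2.38) ≈ 0.7770

0.7770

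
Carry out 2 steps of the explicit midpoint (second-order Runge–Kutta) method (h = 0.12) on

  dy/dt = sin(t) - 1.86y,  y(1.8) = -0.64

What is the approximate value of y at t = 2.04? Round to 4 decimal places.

Midpoint: k1 = f(t_n, y_n); k2 = f(t_n + h/2, y_n + (h/2)·k1); y_{n+1} = y_n + h·k2.
t=1.800000, y=-0.640000:
  k1 = f(1.800000, -0.640000) = 2.164248
  k2 = f(1.860000, -0.510145) = 1.907341
  y ← -0.640000 + 0.12·1.907341 = -0.411119
t=1.920000, y=-0.411119:
  k1 = f(1.920000, -0.411119) = 1.704327
  k2 = f(1.980000, -0.308859) = 1.491917
  y ← -0.411119 + 0.12·1.491917 = -0.232089
y(2.04) ≈ -0.2321

-0.2321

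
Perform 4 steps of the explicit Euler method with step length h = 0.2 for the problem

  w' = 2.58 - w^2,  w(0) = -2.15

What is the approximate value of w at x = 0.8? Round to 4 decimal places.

-9.7327

Euler: w_{n+1} = w_n + h·f(x_n, w_n).
x=0.000000, w=-2.150000: f=-2.042500 → w ← -2.150000 + 0.2·(-2.042500) = -2.558500
x=0.200000, w=-2.558500: f=-3.965922 → w ← -2.558500 + 0.2·(-3.965922) = -3.351684
x=0.400000, w=-3.351684: f=-8.653789 → w ← -3.351684 + 0.2·(-8.653789) = -5.082442
x=0.600000, w=-5.082442: f=-23.251219 → w ← -5.082442 + 0.2·(-23.251219) = -9.732686
w(0.8) ≈ -9.7327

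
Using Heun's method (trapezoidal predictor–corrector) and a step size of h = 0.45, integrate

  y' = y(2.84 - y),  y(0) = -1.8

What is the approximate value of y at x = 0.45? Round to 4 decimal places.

-14.1826

Heun: k1 = f(x_n, y_n); k2 = f(x_n + h, y_n + h·k1); y_{n+1} = y_n + (h/2)·(k1 + k2).
x=0.000000, y=-1.800000:
  k1 = f(0.000000, -1.800000) = -8.352000
  k2 = f(0.450000, -5.558400) = -46.681667
  y ← -1.800000 + (0.45/2)·(-8.352000 + (-46.681667)) = -14.182575
y(0.45) ≈ -14.1826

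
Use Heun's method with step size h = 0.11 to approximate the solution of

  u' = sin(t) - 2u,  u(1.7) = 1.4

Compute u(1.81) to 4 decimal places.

1.2219

Heun: k1 = f(t_n, u_n); k2 = f(t_n + h, u_n + h·k1); u_{n+1} = u_n + (h/2)·(k1 + k2).
t=1.700000, u=1.400000:
  k1 = f(1.700000, 1.400000) = -1.808335
  k2 = f(1.810000, 1.201083) = -1.430639
  u ← 1.400000 + (0.11/2)·(-1.808335 + (-1.430639)) = 1.221856
u(1.81) ≈ 1.2219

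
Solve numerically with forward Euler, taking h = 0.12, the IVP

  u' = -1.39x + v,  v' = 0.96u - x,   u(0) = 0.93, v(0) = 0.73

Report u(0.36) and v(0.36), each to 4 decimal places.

Euler on (u,v): u_{n+1} = u_n + h·u', v_{n+1} = v_n + h·v'.
0.000000: (0.930000, 0.730000); f=(0.730000, 0.892800) → (1.017600, 0.837136)
0.120000: (1.017600, 0.837136); f=(0.670336, 0.856896) → (1.098040, 0.939964)
0.240000: (1.098040, 0.939964); f=(0.606364, 0.814119) → (1.170804, 1.037658)
(u(0.36), v(0.36)) ≈ (1.1708, 1.0377)

1.1708, 1.0377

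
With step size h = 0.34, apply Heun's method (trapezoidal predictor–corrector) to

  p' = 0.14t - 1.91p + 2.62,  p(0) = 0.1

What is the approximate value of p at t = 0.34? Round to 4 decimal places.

0.6658

Heun: k1 = f(t_n, p_n); k2 = f(t_n + h, p_n + h·k1); p_{n+1} = p_n + (h/2)·(k1 + k2).
t=0.000000, p=0.100000:
  k1 = f(0.000000, 0.100000) = 2.429000
  k2 = f(0.340000, 0.925860) = 0.899207
  p ← 0.100000 + (0.34/2)·(2.429000 + 0.899207) = 0.665795
p(0.34) ≈ 0.6658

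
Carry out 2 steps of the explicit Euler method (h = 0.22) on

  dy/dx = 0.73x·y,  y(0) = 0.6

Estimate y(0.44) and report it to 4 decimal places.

Euler: y_{n+1} = y_n + h·f(x_n, y_n).
x=0.000000, y=0.600000: f=0.000000 → y ← 0.600000 + 0.22·0.000000 = 0.600000
x=0.220000, y=0.600000: f=0.096360 → y ← 0.600000 + 0.22·0.096360 = 0.621199
y(0.44) ≈ 0.6212

0.6212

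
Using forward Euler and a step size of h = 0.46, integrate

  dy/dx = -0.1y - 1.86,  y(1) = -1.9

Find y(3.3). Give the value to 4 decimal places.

-5.4035

Euler: y_{n+1} = y_n + h·f(x_n, y_n).
x=1.000000, y=-1.900000: f=-1.670000 → y ← -1.900000 + 0.46·(-1.670000) = -2.668200
x=1.460000, y=-2.668200: f=-1.593180 → y ← -2.668200 + 0.46·(-1.593180) = -3.401063
x=1.920000, y=-3.401063: f=-1.519894 → y ← -3.401063 + 0.46·(-1.519894) = -4.100214
x=2.380000, y=-4.100214: f=-1.449979 → y ← -4.100214 + 0.46·(-1.449979) = -4.767204
x=2.840000, y=-4.767204: f=-1.383280 → y ← -4.767204 + 0.46·(-1.383280) = -5.403513
y(3.3) ≈ -5.4035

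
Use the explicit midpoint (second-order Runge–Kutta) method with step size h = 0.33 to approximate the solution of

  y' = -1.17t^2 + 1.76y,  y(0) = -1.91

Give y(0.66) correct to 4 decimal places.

-5.9710

Midpoint: k1 = f(t_n, y_n); k2 = f(t_n + h/2, y_n + (h/2)·k1); y_{n+1} = y_n + h·k2.
t=0.000000, y=-1.910000:
  k1 = f(0.000000, -1.910000) = -3.361600
  k2 = f(0.165000, -2.464664) = -4.369662
  y ← -1.910000 + 0.33·(-4.369662) = -3.351988
t=0.330000, y=-3.351988:
  k1 = f(0.330000, -3.351988) = -6.026913
  k2 = f(0.495000, -4.346429) = -7.936394
  y ← -3.351988 + 0.33·(-7.936394) = -5.970999
y(0.66) ≈ -5.9710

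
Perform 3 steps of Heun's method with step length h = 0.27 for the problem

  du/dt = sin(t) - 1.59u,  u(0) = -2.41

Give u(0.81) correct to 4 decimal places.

Heun: k1 = f(t_n, u_n); k2 = f(t_n + h, u_n + h·k1); u_{n+1} = u_n + (h/2)·(k1 + k2).
t=0.000000, u=-2.410000:
  k1 = f(0.000000, -2.410000) = 3.831900
  k2 = f(0.270000, -1.375387) = 2.453597
  u ← -2.410000 + (0.27/2)·(3.831900 + 2.453597) = -1.561458
t=0.270000, u=-1.561458:
  k1 = f(0.270000, -1.561458) = 2.749450
  k2 = f(0.540000, -0.819107) = 1.816515
  u ← -1.561458 + (0.27/2)·(2.749450 + 1.816515) = -0.945053
t=0.540000, u=-0.945053:
  k1 = f(0.540000, -0.945053) = 2.016770
  k2 = f(0.810000, -0.400525) = 1.361122
  u ← -0.945053 + (0.27/2)·(2.016770 + 1.361122) = -0.489037
u(0.81) ≈ -0.4890

-0.4890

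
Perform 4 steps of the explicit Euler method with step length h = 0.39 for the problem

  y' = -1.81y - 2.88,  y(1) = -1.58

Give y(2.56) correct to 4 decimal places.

Euler: y_{n+1} = y_n + h·f(t_n, y_n).
t=1.000000, y=-1.580000: f=-0.020200 → y ← -1.580000 + 0.39·(-0.020200) = -1.587878
t=1.390000, y=-1.587878: f=-0.005941 → y ← -1.587878 + 0.39·(-0.005941) = -1.590195
t=1.780000, y=-1.590195: f=-0.001747 → y ← -1.590195 + 0.39·(-0.001747) = -1.590876
t=2.170000, y=-1.590876: f=-0.000514 → y ← -1.590876 + 0.39·(-0.000514) = -1.591077
y(2.56) ≈ -1.5911

-1.5911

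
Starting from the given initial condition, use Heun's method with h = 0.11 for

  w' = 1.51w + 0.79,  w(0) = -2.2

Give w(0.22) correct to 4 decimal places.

-2.8576

Heun: k1 = f(x_n, w_n); k2 = f(x_n + h, w_n + h·k1); w_{n+1} = w_n + (h/2)·(k1 + k2).
x=0.000000, w=-2.200000:
  k1 = f(0.000000, -2.200000) = -2.532000
  k2 = f(0.110000, -2.478520) = -2.952565
  w ← -2.200000 + (0.11/2)·(-2.532000 + (-2.952565)) = -2.501651
x=0.110000, w=-2.501651:
  k1 = f(0.110000, -2.501651) = -2.987493
  k2 = f(0.220000, -2.830275) = -3.483716
  w ← -2.501651 + (0.11/2)·(-2.987493 + (-3.483716)) = -2.857568
w(0.22) ≈ -2.8576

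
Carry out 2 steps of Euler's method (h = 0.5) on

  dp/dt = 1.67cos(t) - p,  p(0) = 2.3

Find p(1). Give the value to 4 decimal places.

Euler: p_{n+1} = p_n + h·f(t_n, p_n).
t=0.000000, p=2.300000: f=-0.630000 → p ← 2.300000 + 0.5·(-0.630000) = 1.985000
t=0.500000, p=1.985000: f=-0.519437 → p ← 1.985000 + 0.5·(-0.519437) = 1.725281
p(1) ≈ 1.7253

1.7253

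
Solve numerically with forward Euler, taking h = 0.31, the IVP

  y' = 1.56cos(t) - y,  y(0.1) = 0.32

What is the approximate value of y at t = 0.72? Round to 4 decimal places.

Euler: y_{n+1} = y_n + h·f(t_n, y_n).
t=0.100000, y=0.320000: f=1.232206 → y ← 0.320000 + 0.31·1.232206 = 0.701984
t=0.410000, y=0.701984: f=0.728724 → y ← 0.701984 + 0.31·0.728724 = 0.927889
y(0.72) ≈ 0.9279

0.9279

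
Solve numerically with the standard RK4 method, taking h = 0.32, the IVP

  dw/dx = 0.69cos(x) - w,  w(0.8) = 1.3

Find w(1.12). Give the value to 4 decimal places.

1.0506

RK4: k1 = f(x_n, w_n); k2 = f(x_n + h/2, w_n + (h/2)·k1); k3 = f(x_n + h/2, w_n + (h/2)·k2); k4 = f(x_n + h, w_n + h·k3); w_{n+1} = w_n + (h/6)·(k1 + 2k2 + 2k3 + k4).
x=0.800000, w=1.300000:
  k1 = f(0.800000, 1.300000) = -0.819272
  k2 = f(0.960000, 1.168916) = -0.773188
  k3 = f(0.960000, 1.176290) = -0.780561
  k4 = f(1.120000, 1.050220) = -0.749600
  w ← 1.300000 + (0.32/6)·(k1 + 2k2 + 2k3 + k4) = 1.050594
w(1.12) ≈ 1.0506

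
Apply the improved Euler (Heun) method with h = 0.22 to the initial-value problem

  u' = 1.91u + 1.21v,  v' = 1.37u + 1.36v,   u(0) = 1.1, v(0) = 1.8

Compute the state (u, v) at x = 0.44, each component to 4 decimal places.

4.7118, 5.0372

Heun on (u,v): k1 = f(x_n, state_n); k2 = f(x_n + h, state_n + h·k1); state_{n+1} = state_n + (h/2)·(k1 + k2).
0.000000: (1.100000, 1.800000)
  k1 = (4.279000, 3.955000)
  predictor → (2.041380, 2.670100)
  k2 = (7.129857, 6.428027)
  → (2.354974, 2.942133)
0.220000: (2.354974, 2.942133)
  k1 = (8.057982, 7.227615)
  predictor → (4.127730, 4.532208)
  k2 = (13.367937, 11.818794)
  → (4.711825, 5.037238)
(u(0.44), v(0.44)) ≈ (4.7118, 5.0372)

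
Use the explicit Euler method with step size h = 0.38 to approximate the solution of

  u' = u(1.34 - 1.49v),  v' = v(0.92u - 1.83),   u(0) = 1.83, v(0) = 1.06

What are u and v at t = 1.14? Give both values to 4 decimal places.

Euler on (u,v): u_{n+1} = u_n + h·u', v_{n+1} = v_n + h·v'.
0.000000: (1.830000, 1.060000); f=(-0.438102, -0.155184) → (1.663521, 1.001030)
0.380000: (1.663521, 1.001030); f=(-0.252081, -0.299869) → (1.567730, 0.887080)
0.760000: (1.567730, 0.887080); f=(0.028613, -0.343910) → (1.578603, 0.756394)
(u(1.14), v(1.14)) ≈ (1.5786, 0.7564)

1.5786, 0.7564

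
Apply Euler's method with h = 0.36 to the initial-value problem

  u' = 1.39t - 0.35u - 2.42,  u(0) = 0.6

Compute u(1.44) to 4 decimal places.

Euler: u_{n+1} = u_n + h·f(t_n, u_n).
t=0.000000, u=0.600000: f=-2.630000 → u ← 0.600000 + 0.36·(-2.630000) = -0.346800
t=0.360000, u=-0.346800: f=-1.798220 → u ← -0.346800 + 0.36·(-1.798220) = -0.994159
t=0.720000, u=-0.994159: f=-1.071244 → u ← -0.994159 + 0.36·(-1.071244) = -1.379807
t=1.080000, u=-1.379807: f=-0.435868 → u ← -1.379807 + 0.36·(-0.435868) = -1.536719
u(1.44) ≈ -1.5367

-1.5367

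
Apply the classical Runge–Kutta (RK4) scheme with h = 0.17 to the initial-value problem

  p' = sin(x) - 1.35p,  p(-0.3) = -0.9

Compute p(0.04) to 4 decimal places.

-0.6004

RK4: k1 = f(x_n, p_n); k2 = f(x_n + h/2, p_n + (h/2)·k1); k3 = f(x_n + h/2, p_n + (h/2)·k2); k4 = f(x_n + h, p_n + h·k3); p_{n+1} = p_n + (h/6)·(k1 + 2k2 + 2k3 + k4).
x=-0.300000, p=-0.900000:
  k1 = f(-0.300000, -0.900000) = 0.919480
  k2 = f(-0.215000, -0.821844) = 0.896142
  k3 = f(-0.215000, -0.823828) = 0.898820
  k4 = f(-0.130000, -0.747201) = 0.879087
  p ← -0.900000 + (0.17/6)·(k1 + 2k2 + 2k3 + k4) = -0.747326
x=-0.130000, p=-0.747326:
  k1 = f(-0.130000, -0.747326) = 0.879256
  k2 = f(-0.045000, -0.672589) = 0.863011
  k3 = f(-0.045000, -0.673970) = 0.864875
  k4 = f(0.040000, -0.600297) = 0.850391
  p ← -0.747326 + (0.17/6)·(k1 + 2k2 + 2k3 + k4) = -0.600406
p(0.04) ≈ -0.6004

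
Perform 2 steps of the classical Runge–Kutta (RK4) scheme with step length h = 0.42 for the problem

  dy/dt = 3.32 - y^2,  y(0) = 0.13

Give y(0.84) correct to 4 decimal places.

1.6586

RK4: k1 = f(t_n, y_n); k2 = f(t_n + h/2, y_n + (h/2)·k1); k3 = f(t_n + h/2, y_n + (h/2)·k2); k4 = f(t_n + h, y_n + h·k3); y_{n+1} = y_n + (h/6)·(k1 + 2k2 + 2k3 + k4).
t=0.000000, y=0.130000:
  k1 = f(0.000000, 0.130000) = 3.303100
  k2 = f(0.210000, 0.823651) = 2.641599
  k3 = f(0.210000, 0.684736) = 2.851137
  k4 = f(0.420000, 1.327477) = 1.557804
  y ← 0.130000 + (0.42/6)·(k1 + 2k2 + 2k3 + k4) = 1.239246
t=0.420000, y=1.239246:
  k1 = f(0.420000, 1.239246) = 1.784269
  k2 = f(0.630000, 1.613943) = 0.715189
  k3 = f(0.630000, 1.389436) = 1.389468
  k4 = f(0.840000, 1.822823) = -0.002683
  y ← 1.239246 + (0.42/6)·(k1 + 2k2 + 2k3 + k4) = 1.658609
y(0.84) ≈ 1.6586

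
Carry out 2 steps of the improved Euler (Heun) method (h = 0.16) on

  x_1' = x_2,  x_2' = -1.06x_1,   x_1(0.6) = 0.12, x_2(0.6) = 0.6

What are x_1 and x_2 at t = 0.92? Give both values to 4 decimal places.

Heun on (x_1,x_2): k1 = f(t_n, state_n); k2 = f(t_n + h, state_n + h·k1); state_{n+1} = state_n + (h/2)·(k1 + k2).
0.600000: (0.120000, 0.600000)
  k1 = (0.600000, -0.127200)
  predictor → (0.216000, 0.579648)
  k2 = (0.579648, -0.228960)
  → (0.214372, 0.571507)
0.760000: (0.214372, 0.571507)
  k1 = (0.571507, -0.227234)
  predictor → (0.305813, 0.535150)
  k2 = (0.535150, -0.324162)
  → (0.302904, 0.527396)
(x_1(0.92), x_2(0.92)) ≈ (0.3029, 0.5274)

0.3029, 0.5274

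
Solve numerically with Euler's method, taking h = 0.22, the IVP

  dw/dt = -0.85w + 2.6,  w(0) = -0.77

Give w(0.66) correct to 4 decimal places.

1.0013

Euler: w_{n+1} = w_n + h·f(t_n, w_n).
t=0.000000, w=-0.770000: f=3.254500 → w ← -0.770000 + 0.22·3.254500 = -0.054010
t=0.220000, w=-0.054010: f=2.645908 → w ← -0.054010 + 0.22·2.645908 = 0.528090
t=0.440000, w=0.528090: f=2.151124 → w ← 0.528090 + 0.22·2.151124 = 1.001337
w(0.66) ≈ 1.0013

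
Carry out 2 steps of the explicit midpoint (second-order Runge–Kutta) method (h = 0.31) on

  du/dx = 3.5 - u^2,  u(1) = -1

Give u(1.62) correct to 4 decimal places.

0.9727

Midpoint: k1 = f(x_n, u_n); k2 = f(x_n + h/2, u_n + (h/2)·k1); u_{n+1} = u_n + h·k2.
x=1.000000, u=-1.000000:
  k1 = f(1.000000, -1.000000) = 2.500000
  k2 = f(1.155000, -0.612500) = 3.124844
  u ← -1.000000 + 0.31·3.124844 = -0.031298
x=1.310000, u=-0.031298:
  k1 = f(1.310000, -0.031298) = 3.499020
  k2 = f(1.465000, 0.511050) = 3.238828
  u ← -0.031298 + 0.31·3.238828 = 0.972738
u(1.62) ≈ 0.9727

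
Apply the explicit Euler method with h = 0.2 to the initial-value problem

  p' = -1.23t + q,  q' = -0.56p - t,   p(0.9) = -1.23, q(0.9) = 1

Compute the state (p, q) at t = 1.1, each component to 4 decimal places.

-1.2514, 0.9578

Euler on (p,q): p_{n+1} = p_n + h·p', q_{n+1} = q_n + h·q'.
0.900000: (-1.230000, 1.000000); f=(-0.107000, -0.211200) → (-1.251400, 0.957760)
(p(1.1), q(1.1)) ≈ (-1.2514, 0.9578)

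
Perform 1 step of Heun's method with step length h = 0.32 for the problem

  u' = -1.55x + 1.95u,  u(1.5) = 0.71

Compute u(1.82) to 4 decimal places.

Heun: k1 = f(x_n, u_n); k2 = f(x_n + h, u_n + h·k1); u_{n+1} = u_n + (h/2)·(k1 + k2).
x=1.500000, u=0.710000:
  k1 = f(1.500000, 0.710000) = -0.940500
  k2 = f(1.820000, 0.409040) = -2.023372
  u ← 0.710000 + (0.32/2)·(-0.940500 + (-2.023372)) = 0.235780
u(1.82) ≈ 0.2358

0.2358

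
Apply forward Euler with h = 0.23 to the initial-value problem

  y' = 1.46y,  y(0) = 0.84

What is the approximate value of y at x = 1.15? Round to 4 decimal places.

3.5726

Euler: y_{n+1} = y_n + h·f(x_n, y_n).
x=0.000000, y=0.840000: f=1.226400 → y ← 0.840000 + 0.23·1.226400 = 1.122072
x=0.230000, y=1.122072: f=1.638225 → y ← 1.122072 + 0.23·1.638225 = 1.498864
x=0.460000, y=1.498864: f=2.188341 → y ← 1.498864 + 0.23·2.188341 = 2.002182
x=0.690000, y=2.002182: f=2.923186 → y ← 2.002182 + 0.23·2.923186 = 2.674515
x=0.920000, y=2.674515: f=3.904792 → y ← 2.674515 + 0.23·3.904792 = 3.572617
y(1.15) ≈ 3.5726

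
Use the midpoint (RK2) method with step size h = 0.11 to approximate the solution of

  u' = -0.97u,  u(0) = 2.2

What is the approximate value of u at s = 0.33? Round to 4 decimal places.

1.5984

Midpoint: k1 = f(s_n, u_n); k2 = f(s_n + h/2, u_n + (h/2)·k1); u_{n+1} = u_n + h·k2.
s=0.000000, u=2.200000:
  k1 = f(0.000000, 2.200000) = -2.134000
  k2 = f(0.055000, 2.082630) = -2.020151
  u ← 2.200000 + 0.11·(-2.020151) = 1.977783
s=0.110000, u=1.977783:
  k1 = f(0.110000, 1.977783) = -1.918450
  k2 = f(0.165000, 1.872269) = -1.816101
  u ← 1.977783 + 0.11·(-1.816101) = 1.778012
s=0.220000, u=1.778012:
  k1 = f(0.220000, 1.778012) = -1.724672
  k2 = f(0.275000, 1.683155) = -1.632661
  u ← 1.778012 + 0.11·(-1.632661) = 1.598420
u(0.33) ≈ 1.5984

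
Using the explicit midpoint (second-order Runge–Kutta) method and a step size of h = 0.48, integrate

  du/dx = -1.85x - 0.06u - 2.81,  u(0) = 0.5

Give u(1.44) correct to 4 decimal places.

Midpoint: k1 = f(x_n, u_n); k2 = f(x_n + h/2, u_n + (h/2)·k1); u_{n+1} = u_n + h·k2.
x=0.000000, u=0.500000:
  k1 = f(0.000000, 0.500000) = -2.840000
  k2 = f(0.240000, -0.181600) = -3.243104
  u ← 0.500000 + 0.48·(-3.243104) = -1.056690
x=0.480000, u=-1.056690:
  k1 = f(0.480000, -1.056690) = -3.634599
  k2 = f(0.720000, -1.928994) = -4.026260
  u ← -1.056690 + 0.48·(-4.026260) = -2.989295
x=0.960000, u=-2.989295:
  k1 = f(0.960000, -2.989295) = -4.406642
  k2 = f(1.200000, -4.046889) = -4.787187
  u ← -2.989295 + 0.48·(-4.787187) = -5.287144
u(1.44) ≈ -5.2871

-5.2871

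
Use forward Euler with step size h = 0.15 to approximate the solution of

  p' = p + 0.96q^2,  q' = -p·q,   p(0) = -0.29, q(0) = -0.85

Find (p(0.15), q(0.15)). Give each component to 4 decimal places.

Euler on (p,q): p_{n+1} = p_n + h·p', q_{n+1} = q_n + h·q'.
0.000000: (-0.290000, -0.850000); f=(0.403600, -0.246500) → (-0.229460, -0.886975)
(p(0.15), q(0.15)) ≈ (-0.2295, -0.8870)

-0.2295, -0.8870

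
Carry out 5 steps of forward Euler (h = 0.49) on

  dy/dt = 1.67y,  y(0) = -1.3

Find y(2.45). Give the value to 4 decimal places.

Euler: y_{n+1} = y_n + h·f(t_n, y_n).
t=0.000000, y=-1.300000: f=-2.171000 → y ← -1.300000 + 0.49·(-2.171000) = -2.363790
t=0.490000, y=-2.363790: f=-3.947529 → y ← -2.363790 + 0.49·(-3.947529) = -4.298079
t=0.980000, y=-4.298079: f=-7.177793 → y ← -4.298079 + 0.49·(-7.177793) = -7.815198
t=1.470000, y=-7.815198: f=-13.051380 → y ← -7.815198 + 0.49·(-13.051380) = -14.210374
t=1.960000, y=-14.210374: f=-23.731325 → y ← -14.210374 + 0.49·(-23.731325) = -25.838723
y(2.45) ≈ -25.8387

-25.8387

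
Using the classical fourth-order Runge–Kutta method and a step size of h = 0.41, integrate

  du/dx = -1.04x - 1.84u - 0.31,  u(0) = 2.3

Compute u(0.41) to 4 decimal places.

RK4: k1 = f(x_n, u_n); k2 = f(x_n + h/2, u_n + (h/2)·k1); k3 = f(x_n + h/2, u_n + (h/2)·k2); k4 = f(x_n + h, u_n + h·k3); u_{n+1} = u_n + (h/6)·(k1 + 2k2 + 2k3 + k4).
x=0.000000, u=2.300000:
  k1 = f(0.000000, 2.300000) = -4.542000
  k2 = f(0.205000, 1.368890) = -3.041958
  k3 = f(0.205000, 1.676399) = -3.607774
  k4 = f(0.410000, 0.820813) = -2.246696
  u ← 2.300000 + (0.41/6)·(k1 + 2k2 + 2k3 + k4) = 0.927309
u(0.41) ≈ 0.9273

0.9273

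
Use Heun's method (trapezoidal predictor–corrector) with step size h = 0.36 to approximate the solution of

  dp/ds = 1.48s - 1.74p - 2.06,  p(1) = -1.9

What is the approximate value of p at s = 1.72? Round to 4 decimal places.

Heun: k1 = f(s_n, p_n); k2 = f(s_n + h, p_n + h·k1); p_{n+1} = p_n + (h/2)·(k1 + k2).
s=1.000000, p=-1.900000:
  k1 = f(1.000000, -1.900000) = 2.726000
  k2 = f(1.360000, -0.918640) = 1.551234
  p ← -1.900000 + (0.36/2)·(2.726000 + 1.551234) = -1.130098
s=1.360000, p=-1.130098:
  k1 = f(1.360000, -1.130098) = 1.919170
  k2 = f(1.720000, -0.439197) = 1.249802
  p ← -1.130098 + (0.36/2)·(1.919170 + 1.249802) = -0.559683
p(1.72) ≈ -0.5597

-0.5597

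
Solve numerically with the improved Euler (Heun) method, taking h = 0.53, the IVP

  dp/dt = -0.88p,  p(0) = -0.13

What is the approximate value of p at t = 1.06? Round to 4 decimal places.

-0.0536

Heun: k1 = f(t_n, p_n); k2 = f(t_n + h, p_n + h·k1); p_{n+1} = p_n + (h/2)·(k1 + k2).
t=0.000000, p=-0.130000:
  k1 = f(0.000000, -0.130000) = 0.114400
  k2 = f(0.530000, -0.069368) = 0.061044
  p ← -0.130000 + (0.53/2)·(0.114400 + 0.061044) = -0.083507
t=0.530000, p=-0.083507:
  k1 = f(0.530000, -0.083507) = 0.073486
  k2 = f(1.060000, -0.044560) = 0.039212
  p ← -0.083507 + (0.53/2)·(0.073486 + 0.039212) = -0.053642
p(1.06) ≈ -0.0536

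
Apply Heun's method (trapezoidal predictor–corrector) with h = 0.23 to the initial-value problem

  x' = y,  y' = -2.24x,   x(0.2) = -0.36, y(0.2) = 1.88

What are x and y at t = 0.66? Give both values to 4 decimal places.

0.5376, 1.7900

Heun on (x,y): k1 = f(t_n, state_n); k2 = f(t_n + h, state_n + h·k1); state_{n+1} = state_n + (h/2)·(k1 + k2).
0.200000: (-0.360000, 1.880000)
  k1 = (1.880000, 0.806400)
  predictor → (0.072400, 2.065472)
  k2 = (2.065472, -0.162176)
  → (0.093729, 1.954086)
0.430000: (0.093729, 1.954086)
  k1 = (1.954086, -0.209954)
  predictor → (0.543169, 1.905796)
  k2 = (1.905796, -1.216699)
  → (0.537616, 1.790021)
(x(0.66), y(0.66)) ≈ (0.5376, 1.7900)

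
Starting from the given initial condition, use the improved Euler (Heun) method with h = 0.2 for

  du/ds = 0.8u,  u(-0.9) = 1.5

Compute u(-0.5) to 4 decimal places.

2.0632

Heun: k1 = f(s_n, u_n); k2 = f(s_n + h, u_n + h·k1); u_{n+1} = u_n + (h/2)·(k1 + k2).
s=-0.900000, u=1.500000:
  k1 = f(-0.900000, 1.500000) = 1.200000
  k2 = f(-0.700000, 1.740000) = 1.392000
  u ← 1.500000 + (0.2/2)·(1.200000 + 1.392000) = 1.759200
s=-0.700000, u=1.759200:
  k1 = f(-0.700000, 1.759200) = 1.407360
  k2 = f(-0.500000, 2.040672) = 1.632538
  u ← 1.759200 + (0.2/2)·(1.407360 + 1.632538) = 2.063190
u(-0.5) ≈ 2.0632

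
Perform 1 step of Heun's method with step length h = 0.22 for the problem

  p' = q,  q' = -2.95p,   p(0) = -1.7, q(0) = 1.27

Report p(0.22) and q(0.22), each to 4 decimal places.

Heun on (p,q): k1 = f(t_n, state_n); k2 = f(t_n + h, state_n + h·k1); state_{n+1} = state_n + (h/2)·(k1 + k2).
0.000000: (-1.700000, 1.270000)
  k1 = (1.270000, 5.015000)
  predictor → (-1.420600, 2.373300)
  k2 = (2.373300, 4.190770)
  → (-1.299237, 2.282635)
(p(0.22), q(0.22)) ≈ (-1.2992, 2.2826)

-1.2992, 2.2826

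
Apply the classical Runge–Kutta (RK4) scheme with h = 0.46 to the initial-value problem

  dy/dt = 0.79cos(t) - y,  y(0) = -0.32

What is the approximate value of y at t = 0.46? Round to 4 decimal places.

0.0777

RK4: k1 = f(t_n, y_n); k2 = f(t_n + h/2, y_n + (h/2)·k1); k3 = f(t_n + h/2, y_n + (h/2)·k2); k4 = f(t_n + h, y_n + h·k3); y_{n+1} = y_n + (h/6)·(k1 + 2k2 + 2k3 + k4).
t=0.000000, y=-0.320000:
  k1 = f(0.000000, -0.320000) = 1.110000
  k2 = f(0.230000, -0.064700) = 0.833896
  k3 = f(0.230000, -0.128204) = 0.897400
  k4 = f(0.460000, 0.092804) = 0.615077
  y ← -0.320000 + (0.46/6)·(k1 + 2k2 + 2k3 + k4) = 0.077721
y(0.46) ≈ 0.0777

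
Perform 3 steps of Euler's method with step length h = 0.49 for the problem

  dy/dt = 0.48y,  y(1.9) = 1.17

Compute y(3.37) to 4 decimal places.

Euler: y_{n+1} = y_n + h·f(t_n, y_n).
t=1.900000, y=1.170000: f=0.561600 → y ← 1.170000 + 0.49·0.561600 = 1.445184
t=2.390000, y=1.445184: f=0.693688 → y ← 1.445184 + 0.49·0.693688 = 1.785091
t=2.880000, y=1.785091: f=0.856844 → y ← 1.785091 + 0.49·0.856844 = 2.204945
y(3.37) ≈ 2.2049

2.2049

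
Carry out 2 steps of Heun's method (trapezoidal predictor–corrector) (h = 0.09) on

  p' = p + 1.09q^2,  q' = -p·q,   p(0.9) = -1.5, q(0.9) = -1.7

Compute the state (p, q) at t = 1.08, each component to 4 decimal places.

Heun on (p,q): k1 = f(t_n, state_n); k2 = f(t_n + h, state_n + h·k1); state_{n+1} = state_n + (h/2)·(k1 + k2).
0.900000: (-1.500000, -1.700000)
  k1 = (1.650100, -2.550000)
  predictor → (-1.351491, -1.929500)
  k2 = (2.706547, -2.607702)
  → (-1.303951, -1.932097)
0.990000: (-1.303951, -1.932097)
  k1 = (2.765016, -2.519359)
  predictor → (-1.055099, -2.158839)
  k2 = (4.024939, -2.277790)
  → (-0.998403, -2.147968)
(p(1.08), q(1.08)) ≈ (-0.9984, -2.1480)

-0.9984, -2.1480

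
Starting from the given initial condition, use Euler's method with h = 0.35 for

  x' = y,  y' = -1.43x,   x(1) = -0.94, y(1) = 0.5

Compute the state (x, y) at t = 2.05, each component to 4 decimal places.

Euler on (x,y): x_{n+1} = x_n + h·x', y_{n+1} = y_n + h·y'.
1.000000: (-0.940000, 0.500000); f=(0.500000, 1.344200) → (-0.765000, 0.970470)
1.350000: (-0.765000, 0.970470); f=(0.970470, 1.093950) → (-0.425335, 1.353352)
1.700000: (-0.425335, 1.353352); f=(1.353352, 0.608230) → (0.048338, 1.566233)
(x(2.05), y(2.05)) ≈ (0.0483, 1.5662)

0.0483, 1.5662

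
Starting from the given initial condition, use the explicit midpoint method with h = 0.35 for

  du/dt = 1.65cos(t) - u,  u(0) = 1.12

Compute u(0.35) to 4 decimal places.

Midpoint: k1 = f(t_n, u_n); k2 = f(t_n + h/2, u_n + (h/2)·k1); u_{n+1} = u_n + h·k2.
t=0.000000, u=1.120000:
  k1 = f(0.000000, 1.120000) = 0.530000
  k2 = f(0.175000, 1.212750) = 0.412049
  u ← 1.120000 + 0.35·0.412049 = 1.264217
u(0.35) ≈ 1.2642

1.2642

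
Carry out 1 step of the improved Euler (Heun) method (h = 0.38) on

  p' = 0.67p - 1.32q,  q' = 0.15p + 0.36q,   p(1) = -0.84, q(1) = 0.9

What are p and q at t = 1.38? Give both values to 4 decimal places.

Heun on (p,q): k1 = f(t_n, state_n); k2 = f(t_n + h, state_n + h·k1); state_{n+1} = state_n + (h/2)·(k1 + k2).
1.000000: (-0.840000, 0.900000)
  k1 = (-1.750800, 0.198000)
  predictor → (-1.505304, 0.975240)
  k2 = (-2.295870, 0.125291)
  → (-1.608867, 0.961425)
(p(1.38), q(1.38)) ≈ (-1.6089, 0.9614)

-1.6089, 0.9614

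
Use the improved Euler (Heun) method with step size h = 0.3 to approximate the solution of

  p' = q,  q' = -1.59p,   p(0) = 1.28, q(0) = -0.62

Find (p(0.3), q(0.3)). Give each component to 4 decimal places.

Heun on (p,q): k1 = f(t_n, state_n); k2 = f(t_n + h, state_n + h·k1); state_{n+1} = state_n + (h/2)·(k1 + k2).
0.000000: (1.280000, -0.620000)
  k1 = (-0.620000, -2.035200)
  predictor → (1.094000, -1.230560)
  k2 = (-1.230560, -1.739460)
  → (1.002416, -1.186199)
(p(0.3), q(0.3)) ≈ (1.0024, -1.1862)

1.0024, -1.1862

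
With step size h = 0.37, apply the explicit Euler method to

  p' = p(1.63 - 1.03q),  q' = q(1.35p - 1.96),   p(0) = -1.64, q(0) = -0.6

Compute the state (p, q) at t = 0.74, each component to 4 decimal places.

Euler on (p,q): p_{n+1} = p_n + h·p', q_{n+1} = q_n + h·q'.
0.000000: (-1.640000, -0.600000); f=(-3.686720, 2.504400) → (-3.004086, 0.326628)
0.370000: (-3.004086, 0.326628); f=(-3.886006, -1.964836) → (-4.441908, -0.400361)
(p(0.74), q(0.74)) ≈ (-4.4419, -0.4004)

-4.4419, -0.4004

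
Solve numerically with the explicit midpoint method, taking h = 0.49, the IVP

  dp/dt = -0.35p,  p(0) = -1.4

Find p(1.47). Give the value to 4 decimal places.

Midpoint: k1 = f(t_n, p_n); k2 = f(t_n + h/2, p_n + (h/2)·k1); p_{n+1} = p_n + h·k2.
t=0.000000, p=-1.400000:
  k1 = f(0.000000, -1.400000) = 0.490000
  k2 = f(0.245000, -1.279950) = 0.447982
  p ← -1.400000 + 0.49·0.447982 = -1.180489
t=0.490000, p=-1.180489:
  k1 = f(0.490000, -1.180489) = 0.413171
  k2 = f(0.735000, -1.079262) = 0.377742
  p ← -1.180489 + 0.49·0.377742 = -0.995395
t=0.980000, p=-0.995395:
  k1 = f(0.980000, -0.995395) = 0.348388
  k2 = f(1.225000, -0.910040) = 0.318514
  p ← -0.995395 + 0.49·0.318514 = -0.839323
p(1.47) ≈ -0.8393

-0.8393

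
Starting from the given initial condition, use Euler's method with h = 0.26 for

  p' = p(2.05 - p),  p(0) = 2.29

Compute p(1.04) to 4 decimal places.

Euler: p_{n+1} = p_n + h·f(x_n, p_n).
x=0.000000, p=2.290000: f=-0.549600 → p ← 2.290000 + 0.26·(-0.549600) = 2.147104
x=0.260000, p=2.147104: f=-0.208492 → p ← 2.147104 + 0.26·(-0.208492) = 2.092896
x=0.520000, p=2.092896: f=-0.089777 → p ← 2.092896 + 0.26·(-0.089777) = 2.069554
x=0.780000, p=2.069554: f=-0.040468 → p ← 2.069554 + 0.26·(-0.040468) = 2.059032
p(1.04) ≈ 2.0590

2.0590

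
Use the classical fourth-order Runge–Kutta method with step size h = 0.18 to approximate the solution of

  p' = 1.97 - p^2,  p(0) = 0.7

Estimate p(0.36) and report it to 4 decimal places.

RK4: k1 = f(s_n, p_n); k2 = f(s_n + h/2, p_n + (h/2)·k1); k3 = f(s_n + h/2, p_n + (h/2)·k2); k4 = f(s_n + h, p_n + h·k3); p_{n+1} = p_n + (h/6)·(k1 + 2k2 + 2k3 + k4).
s=0.000000, p=0.700000:
  k1 = f(0.000000, 0.700000) = 1.480000
  k2 = f(0.090000, 0.833200) = 1.275778
  k3 = f(0.090000, 0.814820) = 1.306068
  k4 = f(0.180000, 0.935092) = 1.095602
  p ← 0.700000 + (0.18/6)·(k1 + 2k2 + 2k3 + k4) = 0.932179
s=0.180000, p=0.932179:
  k1 = f(0.180000, 0.932179) = 1.101043
  k2 = f(0.270000, 1.031273) = 0.906477
  k3 = f(0.270000, 1.013762) = 0.942287
  k4 = f(0.360000, 1.101791) = 0.756058
  p ← 0.932179 + (0.18/6)·(k1 + 2k2 + 2k3 + k4) = 1.098818
p(0.36) ≈ 1.0988

1.0988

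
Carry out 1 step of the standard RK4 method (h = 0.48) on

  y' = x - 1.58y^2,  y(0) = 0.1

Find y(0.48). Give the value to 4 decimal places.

0.2007

RK4: k1 = f(x_n, y_n); k2 = f(x_n + h/2, y_n + (h/2)·k1); k3 = f(x_n + h/2, y_n + (h/2)·k2); k4 = f(x_n + h, y_n + h·k3); y_{n+1} = y_n + (h/6)·(k1 + 2k2 + 2k3 + k4).
x=0.000000, y=0.100000:
  k1 = f(0.000000, 0.100000) = -0.015800
  k2 = f(0.240000, 0.096208) = 0.225376
  k3 = f(0.240000, 0.154090) = 0.202485
  k4 = f(0.480000, 0.197193) = 0.418562
  y ← 0.100000 + (0.48/6)·(k1 + 2k2 + 2k3 + k4) = 0.200679
y(0.48) ≈ 0.2007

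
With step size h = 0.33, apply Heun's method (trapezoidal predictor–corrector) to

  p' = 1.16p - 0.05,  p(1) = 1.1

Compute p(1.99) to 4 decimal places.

Heun: k1 = f(t_n, p_n); k2 = f(t_n + h, p_n + h·k1); p_{n+1} = p_n + (h/2)·(k1 + k2).
t=1.000000, p=1.100000:
  k1 = f(1.000000, 1.100000) = 1.226000
  k2 = f(1.330000, 1.504580) = 1.695313
  p ← 1.100000 + (0.33/2)·(1.226000 + 1.695313) = 1.582017
t=1.330000, p=1.582017:
  k1 = f(1.330000, 1.582017) = 1.785139
  k2 = f(1.660000, 2.171113) = 2.468491
  p ← 1.582017 + (0.33/2)·(1.785139 + 2.468491) = 2.283866
t=1.660000, p=2.283866:
  k1 = f(1.660000, 2.283866) = 2.599284
  k2 = f(1.990000, 3.141629) = 3.594290
  p ← 2.283866 + (0.33/2)·(2.599284 + 3.594290) = 3.305805
p(1.99) ≈ 3.3058

3.3058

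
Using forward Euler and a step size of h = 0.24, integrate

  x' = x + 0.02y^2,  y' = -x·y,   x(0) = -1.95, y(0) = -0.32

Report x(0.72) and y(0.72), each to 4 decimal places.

Euler on (x,y): x_{n+1} = x_n + h·x', y_{n+1} = y_n + h·y'.
0.000000: (-1.950000, -0.320000); f=(-1.947952, -0.624000) → (-2.417508, -0.469760)
0.240000: (-2.417508, -0.469760); f=(-2.413095, -1.135649) → (-2.996651, -0.742316)
0.480000: (-2.996651, -0.742316); f=(-2.985631, -2.224461) → (-3.713203, -1.276186)
(x(0.72), y(0.72)) ≈ (-3.7132, -1.2762)

-3.7132, -1.2762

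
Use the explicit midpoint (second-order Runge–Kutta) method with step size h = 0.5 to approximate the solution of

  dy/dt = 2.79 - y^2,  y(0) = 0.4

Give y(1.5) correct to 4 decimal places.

Midpoint: k1 = f(t_n, y_n); k2 = f(t_n + h/2, y_n + (h/2)·k1); y_{n+1} = y_n + h·k2.
t=0.000000, y=0.400000:
  k1 = f(0.000000, 0.400000) = 2.630000
  k2 = f(0.250000, 1.057500) = 1.671694
  y ← 0.400000 + 0.5·1.671694 = 1.235847
t=0.500000, y=1.235847:
  k1 = f(0.500000, 1.235847) = 1.262683
  k2 = f(0.750000, 1.551518) = 0.382793
  y ← 1.235847 + 0.5·0.382793 = 1.427244
t=1.000000, y=1.427244:
  k1 = f(1.000000, 1.427244) = 0.752976
  k2 = f(1.250000, 1.615488) = 0.180200
  y ← 1.427244 + 0.5·0.180200 = 1.517344
y(1.5) ≈ 1.5173

1.5173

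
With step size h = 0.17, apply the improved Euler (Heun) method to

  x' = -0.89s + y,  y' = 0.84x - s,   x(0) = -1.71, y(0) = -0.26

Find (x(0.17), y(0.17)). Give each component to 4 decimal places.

Heun on (x,y): k1 = f(s_n, state_n); k2 = f(s_n + h, state_n + h·k1); state_{n+1} = state_n + (h/2)·(k1 + k2).
0.000000: (-1.710000, -0.260000)
  k1 = (-0.260000, -1.436400)
  predictor → (-1.754200, -0.504188)
  k2 = (-0.655488, -1.643528)
  → (-1.787816, -0.521794)
(x(0.17), y(0.17)) ≈ (-1.7878, -0.5218)

-1.7878, -0.5218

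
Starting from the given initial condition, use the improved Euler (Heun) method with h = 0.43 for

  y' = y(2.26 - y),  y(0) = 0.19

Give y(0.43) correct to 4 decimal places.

0.4213

Heun: k1 = f(x_n, y_n); k2 = f(x_n + h, y_n + h·k1); y_{n+1} = y_n + (h/2)·(k1 + k2).
x=0.000000, y=0.190000:
  k1 = f(0.000000, 0.190000) = 0.393300
  k2 = f(0.430000, 0.359119) = 0.682642
  y ← 0.190000 + (0.43/2)·(0.393300 + 0.682642) = 0.421328
y(0.43) ≈ 0.4213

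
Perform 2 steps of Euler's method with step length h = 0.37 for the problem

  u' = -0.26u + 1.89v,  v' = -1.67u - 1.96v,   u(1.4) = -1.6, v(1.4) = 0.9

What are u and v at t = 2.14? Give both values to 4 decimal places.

0.1262, 0.8443

Euler on (u,v): u_{n+1} = u_n + h·u', v_{n+1} = v_n + h·v'.
1.400000: (-1.600000, 0.900000); f=(2.117000, 0.908000) → (-0.816710, 1.235960)
1.770000: (-0.816710, 1.235960); f=(2.548309, -1.058576) → (0.126164, 0.844287)
(u(2.14), v(2.14)) ≈ (0.1262, 0.8443)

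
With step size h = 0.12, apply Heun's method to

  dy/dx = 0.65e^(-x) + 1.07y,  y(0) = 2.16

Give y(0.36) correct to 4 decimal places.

Heun: k1 = f(x_n, y_n); k2 = f(x_n + h, y_n + h·k1); y_{n+1} = y_n + (h/2)·(k1 + k2).
x=0.000000, y=2.160000:
  k1 = f(0.000000, 2.160000) = 2.961200
  k2 = f(0.120000, 2.515344) = 3.267916
  y ← 2.160000 + (0.12/2)·(2.961200 + 3.267916) = 2.533747
x=0.120000, y=2.533747:
  k1 = f(0.120000, 2.533747) = 3.287608
  k2 = f(0.240000, 2.928260) = 3.644546
  y ← 2.533747 + (0.12/2)·(3.287608 + 3.644546) = 2.949676
x=0.240000, y=2.949676:
  k1 = f(0.240000, 2.949676) = 3.667462
  k2 = f(0.360000, 3.389772) = 4.080545
  y ← 2.949676 + (0.12/2)·(3.667462 + 4.080545) = 3.414557
y(0.36) ≈ 3.4146

3.4146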